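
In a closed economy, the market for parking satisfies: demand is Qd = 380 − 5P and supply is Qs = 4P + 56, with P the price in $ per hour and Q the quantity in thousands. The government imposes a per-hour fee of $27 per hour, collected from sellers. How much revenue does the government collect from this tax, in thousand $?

Before the tax: set 380 − 5P = 4P + 56 → P* = $36, Q* = 200.
With the tax collected from sellers, supply shifts: Qs = 4(P − 27) + 56.
New equilibrium: consumers pay $48, sellers receive $21, Q = 140. (Wedge: Pb − Ps = 27.)
Revenue = t · Q = 27 · 140 = $3780.

Tax revenue = $3780 thousand.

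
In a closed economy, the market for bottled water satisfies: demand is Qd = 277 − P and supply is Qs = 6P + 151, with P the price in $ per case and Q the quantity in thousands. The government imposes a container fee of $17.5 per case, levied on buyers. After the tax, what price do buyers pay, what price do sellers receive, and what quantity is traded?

Buyers pay $33; sellers receive $15.5; quantity = 244.

Without the tax, 277 − P = 6P + 151 gives 7P = 126, so P* = $18 and Q* = 259.
With the tax collected from buyers, demand (in seller-price terms) shifts: Qd = 277 − (P + 17.5).
Solving gives Q = 244 with buyers paying $33 and sellers receiving $15.5 (the $17.5 wedge).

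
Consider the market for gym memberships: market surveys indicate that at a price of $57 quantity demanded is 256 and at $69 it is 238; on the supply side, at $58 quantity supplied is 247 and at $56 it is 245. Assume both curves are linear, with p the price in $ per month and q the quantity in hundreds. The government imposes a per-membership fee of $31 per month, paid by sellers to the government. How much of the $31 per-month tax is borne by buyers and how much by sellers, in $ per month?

Demand slope: (238 − 256)/(69 − 57) = -1.5, so qd = 341.5 − 1.5p.
Supply slope: (245 − 247)/(56 − 58) = 1, so qs = p + 189.
Before the tax: set 341.5 − 1.5p = p + 189 → p* = $61, q* = 250.
With the tax collected from sellers, supply shifts: qs = (p − 31) + 189.
New equilibrium: buyers pay $73.4, sellers receive $42.4, q = 231.4. (Wedge: pb − ps = 31.)
Burden on buyers: $12.4; on sellers: $18.6. (They sum to $31.)

Buyers bear $12.4 per month; sellers bear $18.6 per month.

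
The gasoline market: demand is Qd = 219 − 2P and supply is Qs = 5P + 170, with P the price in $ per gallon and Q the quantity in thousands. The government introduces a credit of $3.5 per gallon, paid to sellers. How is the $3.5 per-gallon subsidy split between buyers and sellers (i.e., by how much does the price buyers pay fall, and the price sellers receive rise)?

Before the subsidy: set 219 − 2P = 5P + 170 → P* = $7, Q* = 205.
With a per-unit subsidy paid to sellers, each receives P + 3.5 per unit sold, so supply becomes Qs = 5(P + 3.5) + 170.
New equilibrium: buyers pay $4.5, sellers receive $8, Q = 210. (Wedge: Pb − Ps = −3.5.)
Gain to buyers: $2.5; to sellers: $1. (They sum to $3.5.)

Buyers gain $2.5 per gallon; sellers gain $1 per gallon.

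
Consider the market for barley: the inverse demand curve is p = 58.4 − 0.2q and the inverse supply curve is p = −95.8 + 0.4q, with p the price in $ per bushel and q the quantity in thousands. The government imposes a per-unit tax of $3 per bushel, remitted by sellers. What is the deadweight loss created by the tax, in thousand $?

Deadweight loss = $7.5 thousand.

Rewrite in direct form: qd = 292 − 5p and qs = 2.5p + 239.5.
Before the tax: set 292 − 5p = 2.5p + 239.5 → p* = $7, q* = 257.
With the tax collected from sellers, supply shifts: qs = 2.5(p − 3) + 239.5.
Solving gives q = 252 with buyers paying $8 and sellers receiving $5 (the $3 wedge).
Quantity falls by |ΔQ| = |257 − 252| = 5.
DWL = ½ · t · |ΔQ| = ½ · 3 · 5 = $7.5.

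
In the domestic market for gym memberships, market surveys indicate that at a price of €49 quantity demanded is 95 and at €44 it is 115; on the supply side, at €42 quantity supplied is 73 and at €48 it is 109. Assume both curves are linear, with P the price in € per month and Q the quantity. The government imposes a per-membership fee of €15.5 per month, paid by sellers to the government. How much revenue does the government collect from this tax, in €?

Demand slope: (115 − 95)/(44 − 49) = -4, so Qd = 291 − 4P.
Supply slope: (109 − 73)/(48 − 42) = 6, so Qs = 6P − 179.
Before the tax: set 291 − 4P = 6P − 179 → P* = €47, Q* = 103.
With the tax collected from sellers, supply shifts: Qs = 6(P − 15.5) − 179.
Solving gives Q = 65.8 with consumers paying €56.3 and sellers receiving €40.8 (the €15.5 wedge).
Revenue = t · Q = 15.5 · 65.8 = €1019.9.

Tax revenue = €1019.9.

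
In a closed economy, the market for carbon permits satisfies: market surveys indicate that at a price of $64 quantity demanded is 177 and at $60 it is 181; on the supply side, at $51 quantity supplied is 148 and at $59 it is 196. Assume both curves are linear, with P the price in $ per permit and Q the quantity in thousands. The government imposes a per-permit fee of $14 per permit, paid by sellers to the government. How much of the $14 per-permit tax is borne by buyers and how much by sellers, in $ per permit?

Demand slope: (181 − 177)/(60 − 64) = -1, so Qd = 241 − P.
Supply slope: (196 − 148)/(59 − 51) = 6, so Qs = 6P − 158.
Before the tax: set 241 − P = 6P − 158 → P* = $57, Q* = 184.
With the tax collected from sellers, supply shifts: Qs = 6(P − 14) − 158.
Solving gives Q = 172 with buyers paying $69 and sellers receiving $55 (the $14 wedge).
Burden on buyers: $12; on sellers: $2. (They sum to $14.)
The less price-elastic side of the market bears the larger share of a per-unit tax.

Buyers bear $12 per permit; sellers bear $2 per permit.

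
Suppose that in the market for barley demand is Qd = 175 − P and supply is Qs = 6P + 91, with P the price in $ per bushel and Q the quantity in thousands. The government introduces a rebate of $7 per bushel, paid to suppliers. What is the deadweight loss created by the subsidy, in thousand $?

Deadweight loss = $21 thousand.

Before the subsidy: set 175 − P = 6P + 91 → P* = $12, Q* = 163.
With a per-unit subsidy paid to suppliers, each receives P + 7 per unit sold, so supply becomes Qs = 6(P + 7) + 91.
Solving gives Q = 169 with consumers paying $6 and suppliers receiving $13 (the $7 wedge).
Quantity rises by |ΔQ| = |163 − 169| = 6.
DWL = ½ · t · |ΔQ| = ½ · 7 · 6 = $21.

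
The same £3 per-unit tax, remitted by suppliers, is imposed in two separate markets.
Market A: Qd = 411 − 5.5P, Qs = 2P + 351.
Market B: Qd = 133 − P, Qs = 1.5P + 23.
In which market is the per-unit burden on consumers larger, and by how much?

Market B, by £1.

Market A: pre-tax P* = £8, Q* = 367; post-tax Q = 362.6; per-unit burden on consumers = £0.8.
Market B: pre-tax P* = £44, Q* = 89; post-tax Q = 87.2; per-unit burden on consumers = £1.8.
Difference: £0.8 vs £1.8 → market B is larger by £1.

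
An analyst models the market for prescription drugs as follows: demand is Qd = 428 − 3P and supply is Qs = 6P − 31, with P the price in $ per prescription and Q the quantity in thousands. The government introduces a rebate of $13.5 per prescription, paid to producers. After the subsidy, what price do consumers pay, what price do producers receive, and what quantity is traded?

Consumers pay $42; producers receive $55.5; quantity = 302.

Without the subsidy, 428 − 3P = 6P − 31 gives 9P = 459, so P* = $51 and Q* = 275.
With a per-unit subsidy paid to producers, each receives P + 13.5 per unit sold, so supply becomes Qs = 6(P + 13.5) − 31.
Solving gives Q = 302 with consumers paying $42 and producers receiving $55.5 (the $13.5 wedge).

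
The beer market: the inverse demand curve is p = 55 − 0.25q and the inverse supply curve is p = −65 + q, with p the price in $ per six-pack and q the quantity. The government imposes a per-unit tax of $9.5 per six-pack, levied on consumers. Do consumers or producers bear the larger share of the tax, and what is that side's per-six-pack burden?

Producers bear the larger share: $7.6 per six-pack.

Rewrite in direct form: qd = 220 − 4p and qs = p + 65.
Without the tax, 220 − 4p = p + 65 gives 5p = 155, so p* = $31 and q* = 96.
With the tax collected from consumers, demand (in seller-price terms) shifts: qd = 220 − 4(p + 9.5).
Solving gives q = 88.4 with consumers paying $32.9 and producers receiving $23.4 (the $9.5 wedge).
Per-six-pack burden: consumers $1.9, producers $7.6.
Producers take the larger share because supply is less price-elastic here (demand slope 4 vs supply slope 1).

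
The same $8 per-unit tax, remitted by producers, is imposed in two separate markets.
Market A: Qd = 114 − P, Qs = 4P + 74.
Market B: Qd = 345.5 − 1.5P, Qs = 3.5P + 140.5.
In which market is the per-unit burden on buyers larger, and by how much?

Market A: pre-tax P* = $8, Q* = 106; post-tax Q = 99.6; per-unit burden on buyers = $6.4.
Market B: pre-tax P* = $41, Q* = 284; post-tax Q = 275.6; per-unit burden on buyers = $5.6.
Difference: $6.4 vs $5.6 → market A is larger by $0.8.

Market A, by $0.8.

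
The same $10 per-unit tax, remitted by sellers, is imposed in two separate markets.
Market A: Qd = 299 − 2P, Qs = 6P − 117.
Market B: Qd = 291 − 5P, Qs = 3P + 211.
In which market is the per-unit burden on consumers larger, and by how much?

Market A, by $3.75.

Market A: pre-tax P* = $52, Q* = 195; post-tax Q = 180; per-unit burden on consumers = $7.5.
Market B: pre-tax P* = $10, Q* = 241; post-tax Q = 222.25; per-unit burden on consumers = $3.75.
Difference: $7.5 vs $3.75 → market A is larger by $3.75.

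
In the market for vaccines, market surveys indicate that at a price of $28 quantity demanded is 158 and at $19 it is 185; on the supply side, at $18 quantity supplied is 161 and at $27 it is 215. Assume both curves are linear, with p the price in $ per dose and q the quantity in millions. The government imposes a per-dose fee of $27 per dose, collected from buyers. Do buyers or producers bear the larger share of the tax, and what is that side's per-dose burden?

Demand slope: (185 − 158)/(19 − 28) = -3, so qd = 242 − 3p.
Supply slope: (215 − 161)/(27 − 18) = 6, so qs = 6p + 53.
Without the tax, 242 − 3p = 6p + 53 gives 9p = 189, so p* = $21 and q* = 179.
With the tax collected from buyers, demand (in seller-price terms) shifts: qd = 242 − 3(p + 27).
Solving gives q = 125 with buyers paying $39 and producers receiving $12 (the $27 wedge).
Per-dose burden: buyers $18, producers $9.
Buyers take the larger share because demand is less price-elastic here (demand slope 3 vs supply slope 6).

Buyers bear the larger share: $18 per dose.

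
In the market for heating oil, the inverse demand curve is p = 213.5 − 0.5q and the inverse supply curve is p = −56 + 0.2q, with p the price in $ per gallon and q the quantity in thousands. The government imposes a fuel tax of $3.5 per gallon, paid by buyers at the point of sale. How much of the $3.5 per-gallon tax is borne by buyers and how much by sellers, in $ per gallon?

Buyers bear $2.5 per gallon; sellers bear $1 per gallon.

Rewrite in direct form: qd = 427 − 2p and qs = 5p + 280.
Before the tax: set 427 − 2p = 5p + 280 → p* = $21, q* = 385.
With the tax collected from buyers, demand (in seller-price terms) shifts: qd = 427 − 2(p + 3.5).
New equilibrium: buyers pay $23.5, sellers receive $20, q = 380. (Wedge: pb − ps = 3.5.)
Burden on buyers: $2.5; on sellers: $1. (They sum to $3.5.)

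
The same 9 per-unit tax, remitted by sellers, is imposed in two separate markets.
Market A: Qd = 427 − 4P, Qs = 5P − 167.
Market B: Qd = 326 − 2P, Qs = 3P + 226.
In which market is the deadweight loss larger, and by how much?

Market A: pre-tax P* = 66, Q* = 163; post-tax Q = 143; deadweight loss = 90.
Market B: pre-tax P* = 20, Q* = 286; post-tax Q = 275.2; deadweight loss = 48.6.
Difference: 90 vs 48.6 → market A is larger by 41.4.

Market A, by 41.4.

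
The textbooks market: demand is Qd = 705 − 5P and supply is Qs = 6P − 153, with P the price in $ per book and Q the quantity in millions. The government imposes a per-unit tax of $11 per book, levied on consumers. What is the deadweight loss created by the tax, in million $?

Deadweight loss = $165 million.

Without the tax, 705 − 5P = 6P − 153 gives 11P = 858, so P* = $78 and Q* = 315.
With the tax collected from consumers, demand (in seller-price terms) shifts: Qd = 705 − 5(P + 11).
New equilibrium: consumers pay $84, suppliers receive $73, Q = 285. (Wedge: Pb − Ps = 11.)
Quantity falls by |ΔQ| = |315 − 285| = 30.
DWL = ½ · t · |ΔQ| = ½ · 11 · 30 = $165.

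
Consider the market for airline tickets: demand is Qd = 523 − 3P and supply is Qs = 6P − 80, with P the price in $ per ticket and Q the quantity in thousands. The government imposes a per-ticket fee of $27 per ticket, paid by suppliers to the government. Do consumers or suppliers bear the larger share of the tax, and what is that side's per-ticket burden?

Without the tax, 523 − 3P = 6P − 80 gives 9P = 603, so P* = $67 and Q* = 322.
With the tax collected from suppliers, supply shifts: Qs = 6(P − 27) − 80.
New equilibrium: consumers pay $85, suppliers receive $58, Q = 268. (Wedge: Pb − Ps = 27.)
Per-ticket burden: consumers $18, suppliers $9.
Consumers take the larger share because demand is less price-elastic here (demand slope 3 vs supply slope 6).
The less price-elastic side of the market bears the larger share of a per-unit tax.

Consumers bear the larger share: $18 per ticket.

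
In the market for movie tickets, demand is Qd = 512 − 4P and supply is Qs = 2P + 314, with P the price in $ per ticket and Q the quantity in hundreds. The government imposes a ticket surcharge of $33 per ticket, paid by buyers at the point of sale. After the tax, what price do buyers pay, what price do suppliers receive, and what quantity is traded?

Buyers pay $44; suppliers receive $11; quantity = 336.

Before the tax: set 512 − 4P = 2P + 314 → P* = $33, Q* = 380.
With the tax collected from buyers, demand (in seller-price terms) shifts: Qd = 512 − 4(P + 33).
New equilibrium: buyers pay $44, suppliers receive $11, Q = 336. (Wedge: Pb − Ps = 33.)
The less price-elastic side of the market bears the larger share of a per-unit tax.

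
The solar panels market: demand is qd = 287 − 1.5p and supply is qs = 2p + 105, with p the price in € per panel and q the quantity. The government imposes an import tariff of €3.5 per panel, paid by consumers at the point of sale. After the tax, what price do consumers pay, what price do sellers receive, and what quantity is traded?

Consumers pay €54; sellers receive €50.5; quantity = 206.

Before the tax: set 287 − 1.5p = 2p + 105 → p* = €52, q* = 209.
With the tax collected from consumers, demand (in seller-price terms) shifts: qd = 287 − 1.5(p + 3.5).
Solving gives q = 206 with consumers paying €54 and sellers receiving €50.5 (the €3.5 wedge).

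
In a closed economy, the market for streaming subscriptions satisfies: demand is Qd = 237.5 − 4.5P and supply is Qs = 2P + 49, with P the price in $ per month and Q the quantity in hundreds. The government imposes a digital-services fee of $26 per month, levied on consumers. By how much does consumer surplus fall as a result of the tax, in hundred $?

Consumer surplus falls by $712 hundred.

Before the tax: set 237.5 − 4.5P = 2P + 49 → P* = $29, Q* = 107.
With the tax collected from consumers, demand (in seller-price terms) shifts: Qd = 237.5 − 4.5(P + 26).
New equilibrium: consumers pay $37, sellers receive $11, Q = 71. (Wedge: Pb − Ps = 26.)
ΔCS is the trapezoid between Q = 71 and Q = 107 of height $8: ½ · (107 + 71) · 8 = $712.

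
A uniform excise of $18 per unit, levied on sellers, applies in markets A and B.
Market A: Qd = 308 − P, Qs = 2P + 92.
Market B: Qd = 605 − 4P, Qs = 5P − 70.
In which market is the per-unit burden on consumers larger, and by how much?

Market A, by $2.

Market A: pre-tax P* = $72, Q* = 236; post-tax Q = 224; per-unit burden on consumers = $12.
Market B: pre-tax P* = $75, Q* = 305; post-tax Q = 265; per-unit burden on consumers = $10.
Difference: $12 vs $10 → market A is larger by $2.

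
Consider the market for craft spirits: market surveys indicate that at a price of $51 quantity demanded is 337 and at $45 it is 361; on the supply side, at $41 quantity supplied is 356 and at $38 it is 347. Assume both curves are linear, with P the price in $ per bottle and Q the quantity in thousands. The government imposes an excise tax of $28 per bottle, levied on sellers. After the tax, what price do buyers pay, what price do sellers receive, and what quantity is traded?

Demand slope: (361 − 337)/(45 − 51) = -4, so Qd = 541 − 4P.
Supply slope: (347 − 356)/(38 − 41) = 3, so Qs = 3P + 233.
Before the tax: set 541 − 4P = 3P + 233 → P* = $44, Q* = 365.
With the tax collected from sellers, supply shifts: Qs = 3(P − 28) + 233.
New equilibrium: buyers pay $56, sellers receive $28, Q = 317. (Wedge: Pb − Ps = 28.)
The less price-elastic side of the market bears the larger share of a per-unit tax.

Buyers pay $56; sellers receive $28; quantity = 317.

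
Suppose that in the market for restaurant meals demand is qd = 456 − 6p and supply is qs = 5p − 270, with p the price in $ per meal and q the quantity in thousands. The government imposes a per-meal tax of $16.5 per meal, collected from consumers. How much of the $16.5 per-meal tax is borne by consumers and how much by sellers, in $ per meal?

Before the tax: set 456 − 6p = 5p − 270 → p* = $66, q* = 60.
With the tax collected from consumers, demand (in seller-price terms) shifts: qd = 456 − 6(p + 16.5).
Solving gives q = 15 with consumers paying $73.5 and sellers receiving $57 (the $16.5 wedge).
Burden on consumers: $7.5; on sellers: $9. (They sum to $16.5.)

Consumers bear $7.5 per meal; sellers bear $9 per meal.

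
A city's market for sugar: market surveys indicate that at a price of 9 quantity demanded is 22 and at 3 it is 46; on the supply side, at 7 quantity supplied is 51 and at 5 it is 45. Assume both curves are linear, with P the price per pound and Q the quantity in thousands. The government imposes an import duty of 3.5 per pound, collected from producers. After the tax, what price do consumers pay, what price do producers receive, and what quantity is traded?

Consumers pay 5.5; producers receive 2; quantity = 36.

Demand slope: (46 − 22)/(3 − 9) = -4, so Qd = 58 − 4P.
Supply slope: (45 − 51)/(5 − 7) = 3, so Qs = 3P + 30.
Without the tax, 58 − 4P = 3P + 30 gives 7P = 28, so P* = 4 and Q* = 42.
With the tax collected from producers, supply shifts: Qs = 3(P − 3.5) + 30.
Solving gives Q = 36 with consumers paying 5.5 and producers receiving 2 (the 3.5 wedge).
The less price-elastic side of the market bears the larger share of a per-unit tax.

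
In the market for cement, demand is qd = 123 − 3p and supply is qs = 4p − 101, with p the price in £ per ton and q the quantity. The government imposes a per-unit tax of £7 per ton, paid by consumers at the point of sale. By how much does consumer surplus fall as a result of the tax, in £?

Consumer surplus falls by £84.

Without the tax, 123 − 3p = 4p − 101 gives 7p = 224, so p* = £32 and q* = 27.
With the tax collected from consumers, demand (in seller-price terms) shifts: qd = 123 − 3(p + 7).
New equilibrium: consumers pay £36, sellers receive £29, q = 15. (Wedge: pb − ps = 7.)
ΔCS is the trapezoid between Q = 15 and Q = 27 of height £4: ½ · (27 + 15) · 4 = £84.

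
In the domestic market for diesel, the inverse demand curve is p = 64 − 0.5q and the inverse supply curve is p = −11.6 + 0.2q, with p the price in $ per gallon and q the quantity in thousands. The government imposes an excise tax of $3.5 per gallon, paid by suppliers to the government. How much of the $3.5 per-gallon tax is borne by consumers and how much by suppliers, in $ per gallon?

Consumers bear $2.5 per gallon; suppliers bear $1 per gallon.

Rewrite in direct form: qd = 128 − 2p and qs = 5p + 58.
Without the tax, 128 − 2p = 5p + 58 gives 7p = 70, so p* = $10 and q* = 108.
With the tax collected from suppliers, supply shifts: qs = 5(p − 3.5) + 58.
Solving gives q = 103 with consumers paying $12.5 and suppliers receiving $9 (the $3.5 wedge).
Burden on consumers: $2.5; on suppliers: $1. (They sum to $3.5.)
The less price-elastic side of the market bears the larger share of a per-unit tax.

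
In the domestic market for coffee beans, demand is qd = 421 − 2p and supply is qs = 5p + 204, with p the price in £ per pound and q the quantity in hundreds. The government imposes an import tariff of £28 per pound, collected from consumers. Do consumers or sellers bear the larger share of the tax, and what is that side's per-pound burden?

Consumers bear the larger share: £20 per pound.

Before the tax: set 421 − 2p = 5p + 204 → p* = £31, q* = 359.
With the tax collected from consumers, demand (in seller-price terms) shifts: qd = 421 − 2(p + 28).
Solving gives q = 319 with consumers paying £51 and sellers receiving £23 (the £28 wedge).
Per-pound burden: consumers £20, sellers £8.
Consumers take the larger share because demand is less price-elastic here (demand slope 2 vs supply slope 5).
The less price-elastic side of the market bears the larger share of a per-unit tax.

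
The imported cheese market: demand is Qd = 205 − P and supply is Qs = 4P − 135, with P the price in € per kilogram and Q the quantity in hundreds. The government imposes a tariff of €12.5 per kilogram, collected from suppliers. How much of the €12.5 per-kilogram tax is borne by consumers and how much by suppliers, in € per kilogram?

Consumers bear €10 per kilogram; suppliers bear €2.5 per kilogram.

Before the tax: set 205 − P = 4P − 135 → P* = €68, Q* = 137.
With the tax collected from suppliers, supply shifts: Qs = 4(P − 12.5) − 135.
New equilibrium: consumers pay €78, suppliers receive €65.5, Q = 127. (Wedge: Pb − Ps = 12.5.)
Burden on consumers: €10; on suppliers: €2.5. (They sum to €12.5.)
The less price-elastic side of the market bears the larger share of a per-unit tax.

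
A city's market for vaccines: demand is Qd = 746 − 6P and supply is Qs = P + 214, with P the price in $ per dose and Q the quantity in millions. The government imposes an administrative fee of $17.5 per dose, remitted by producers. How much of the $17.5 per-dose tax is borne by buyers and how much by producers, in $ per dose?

Before the tax: set 746 − 6P = P + 214 → P* = $76, Q* = 290.
With the tax collected from producers, supply shifts: Qs = (P − 17.5) + 214.
Solving gives Q = 275 with buyers paying $78.5 and producers receiving $61 (the $17.5 wedge).
Burden on buyers: $2.5; on producers: $15. (They sum to $17.5.)

Buyers bear $2.5 per dose; producers bear $15 per dose.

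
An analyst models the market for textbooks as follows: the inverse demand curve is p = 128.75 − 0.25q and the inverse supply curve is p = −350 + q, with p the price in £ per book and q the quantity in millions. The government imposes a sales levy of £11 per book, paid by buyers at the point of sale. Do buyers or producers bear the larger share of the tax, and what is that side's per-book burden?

Producers bear the larger share: £8.8 per book.

Rewrite in direct form: qd = 515 − 4p and qs = p + 350.
Without the tax, 515 − 4p = p + 350 gives 5p = 165, so p* = £33 and q* = 383.
With the tax collected from buyers, demand (in seller-price terms) shifts: qd = 515 − 4(p + 11).
New equilibrium: buyers pay £35.2, producers receive £24.2, q = 374.2. (Wedge: pb − ps = 11.)
Per-book burden: buyers £2.2, producers £8.8.
Producers take the larger share because supply is less price-elastic here (demand slope 4 vs supply slope 1).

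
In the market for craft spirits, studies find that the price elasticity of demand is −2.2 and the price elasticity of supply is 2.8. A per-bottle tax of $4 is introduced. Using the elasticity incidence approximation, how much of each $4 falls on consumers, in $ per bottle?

Incidence ratio: consumers' share ≈ εs / (εs + |εd|) = 2.8 / (2.8 + 2.2) = 0.56.
So consumers bear ≈ 0.56 × $4 = $2.24; suppliers bear $1.76.

Consumers bear ≈ $2.24 per bottle.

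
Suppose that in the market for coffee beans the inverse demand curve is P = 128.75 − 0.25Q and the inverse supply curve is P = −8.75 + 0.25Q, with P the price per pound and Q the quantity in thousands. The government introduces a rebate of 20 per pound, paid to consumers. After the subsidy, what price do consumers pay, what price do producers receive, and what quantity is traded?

Rewrite in direct form: Qd = 515 − 4P and Qs = 4P + 35.
Without the subsidy, 515 − 4P = 4P + 35 gives 8P = 480, so P* = 60 and Q* = 275.
With a per-unit subsidy paid to consumers, each effectively pays P − 20, so demand becomes Qd = 515 − 4(P − 20).
New equilibrium: consumers pay 50, producers receive 70, Q = 315. (Wedge: Pb − Ps = −20.)

Consumers pay 50; producers receive 70; quantity = 315.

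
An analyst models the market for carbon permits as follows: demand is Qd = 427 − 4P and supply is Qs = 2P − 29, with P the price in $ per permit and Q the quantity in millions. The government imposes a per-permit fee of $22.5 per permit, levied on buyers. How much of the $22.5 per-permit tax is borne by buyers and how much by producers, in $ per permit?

Buyers bear $7.5 per permit; producers bear $15 per permit.

Before the tax: set 427 − 4P = 2P − 29 → P* = $76, Q* = 123.
With the tax collected from buyers, demand (in seller-price terms) shifts: Qd = 427 − 4(P + 22.5).
New equilibrium: buyers pay $83.5, producers receive $61, Q = 93. (Wedge: Pb − Ps = 22.5.)
Burden on buyers: $7.5; on producers: $15. (They sum to $22.5.)
The less price-elastic side of the market bears the larger share of a per-unit tax.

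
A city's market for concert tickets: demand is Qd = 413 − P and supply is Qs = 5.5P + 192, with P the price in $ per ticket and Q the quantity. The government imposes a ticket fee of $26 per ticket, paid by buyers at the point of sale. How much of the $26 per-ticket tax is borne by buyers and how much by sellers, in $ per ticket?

Without the tax, 413 − P = 5.5P + 192 gives 6.5P = 221, so P* = $34 and Q* = 379.
With the tax collected from buyers, demand (in seller-price terms) shifts: Qd = 413 − (P + 26).
Solving gives Q = 357 with buyers paying $56 and sellers receiving $30 (the $26 wedge).
Burden on buyers: $22; on sellers: $4. (They sum to $26.)
The less price-elastic side of the market bears the larger share of a per-unit tax.

Buyers bear $22 per ticket; sellers bear $4 per ticket.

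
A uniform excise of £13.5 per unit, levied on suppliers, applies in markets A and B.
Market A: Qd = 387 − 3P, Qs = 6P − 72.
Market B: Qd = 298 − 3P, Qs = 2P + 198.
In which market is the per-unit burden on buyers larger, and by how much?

Market A: pre-tax P* = £51, Q* = 234; post-tax Q = 207; per-unit burden on buyers = £9.
Market B: pre-tax P* = £20, Q* = 238; post-tax Q = 221.8; per-unit burden on buyers = £5.4.
Difference: £9 vs £5.4 → market A is larger by £3.6.

Market A, by £3.6.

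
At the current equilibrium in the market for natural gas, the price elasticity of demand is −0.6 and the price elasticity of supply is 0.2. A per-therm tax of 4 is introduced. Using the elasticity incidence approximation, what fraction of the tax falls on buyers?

Incidence ratio: buyers' share ≈ εs / (εs + |εd|) = 0.2 / (0.2 + 0.6) = 0.25.
Supply is the less elastic side, so buyers bear the smaller share.

Buyers' share ≈ 0.25.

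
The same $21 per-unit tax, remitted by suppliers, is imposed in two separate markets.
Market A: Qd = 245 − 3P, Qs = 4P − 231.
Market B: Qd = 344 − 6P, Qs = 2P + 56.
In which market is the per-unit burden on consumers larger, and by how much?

Market A, by $6.75.

Market A: pre-tax P* = $68, Q* = 41; post-tax Q = 5; per-unit burden on consumers = $12.
Market B: pre-tax P* = $36, Q* = 128; post-tax Q = 96.5; per-unit burden on consumers = $5.25.
Difference: $12 vs $5.25 → market A is larger by $6.75.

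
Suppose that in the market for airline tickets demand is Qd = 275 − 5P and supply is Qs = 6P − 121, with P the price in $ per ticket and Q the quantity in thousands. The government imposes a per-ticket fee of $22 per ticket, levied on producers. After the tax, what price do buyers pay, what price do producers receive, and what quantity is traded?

Buyers pay $48; producers receive $26; quantity = 35.

Before the tax: set 275 − 5P = 6P − 121 → P* = $36, Q* = 95.
With the tax collected from producers, supply shifts: Qs = 6(P − 22) − 121.
Solving gives Q = 35 with buyers paying $48 and producers receiving $26 (the $22 wedge).
The less price-elastic side of the market bears the larger share of a per-unit tax.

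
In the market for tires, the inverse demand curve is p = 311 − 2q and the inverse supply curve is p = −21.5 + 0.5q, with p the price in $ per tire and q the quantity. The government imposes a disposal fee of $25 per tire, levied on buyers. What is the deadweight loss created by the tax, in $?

Deadweight loss = $125.

Inverting to q(p) form: qd = 155.5 − 0.5p; qs = 2p + 43.
Before the tax: set 155.5 − 0.5p = 2p + 43 → p* = $45, q* = 133.
With the tax collected from buyers, demand (in seller-price terms) shifts: qd = 155.5 − 0.5(p + 25).
New equilibrium: buyers pay $65, producers receive $40, q = 123. (Wedge: pb − ps = 25.)
Quantity falls by |ΔQ| = |133 − 123| = 10.
DWL = ½ · t · |ΔQ| = ½ · 25 · 10 = $125.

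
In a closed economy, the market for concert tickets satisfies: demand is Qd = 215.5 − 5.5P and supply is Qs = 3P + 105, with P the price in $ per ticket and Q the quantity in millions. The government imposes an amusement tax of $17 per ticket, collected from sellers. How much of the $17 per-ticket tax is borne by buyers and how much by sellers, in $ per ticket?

Buyers bear $6 per ticket; sellers bear $11 per ticket.

Without the tax, 215.5 − 5.5P = 3P + 105 gives 8.5P = 110.5, so P* = $13 and Q* = 144.
With the tax collected from sellers, supply shifts: Qs = 3(P − 17) + 105.
Solving gives Q = 111 with buyers paying $19 and sellers receiving $2 (the $17 wedge).
Burden on buyers: $6; on sellers: $11. (They sum to $17.)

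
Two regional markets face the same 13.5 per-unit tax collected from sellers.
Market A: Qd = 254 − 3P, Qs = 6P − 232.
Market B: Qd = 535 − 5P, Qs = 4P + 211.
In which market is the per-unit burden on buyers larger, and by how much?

Market A: pre-tax P* = 54, Q* = 92; post-tax Q = 65; per-unit burden on buyers = 9.
Market B: pre-tax P* = 36, Q* = 355; post-tax Q = 325; per-unit burden on buyers = 6.
Difference: 9 vs 6 → market A is larger by 3.

Market A, by 3.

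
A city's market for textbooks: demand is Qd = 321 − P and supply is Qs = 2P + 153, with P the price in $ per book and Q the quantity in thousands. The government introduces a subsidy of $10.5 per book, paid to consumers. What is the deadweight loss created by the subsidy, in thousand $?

Deadweight loss = $36.75 thousand.

Before the subsidy: set 321 − P = 2P + 153 → P* = $56, Q* = 265.
With a per-unit subsidy paid to consumers, each effectively pays P − 10.5, so demand becomes Qd = 321 − (P − 10.5).
New equilibrium: consumers pay $49, suppliers receive $59.5, Q = 272. (Wedge: Pb − Ps = −10.5.)
Quantity rises by |ΔQ| = |265 − 272| = 7.
DWL = ½ · t · |ΔQ| = ½ · 10.5 · 7 = $36.75.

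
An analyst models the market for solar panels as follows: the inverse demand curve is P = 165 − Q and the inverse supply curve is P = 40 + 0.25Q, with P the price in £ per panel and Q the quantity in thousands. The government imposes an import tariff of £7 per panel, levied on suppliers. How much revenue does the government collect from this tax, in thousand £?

Tax revenue = £660.8 thousand.

Rewrite in direct form: Qd = 165 − P and Qs = 4P − 160.
Without the tax, 165 − P = 4P − 160 gives 5P = 325, so P* = £65 and Q* = 100.
With the tax collected from suppliers, supply shifts: Qs = 4(P − 7) − 160.
New equilibrium: consumers pay £70.6, suppliers receive £63.6, Q = 94.4. (Wedge: Pb − Ps = 7.)
Revenue = t · Q = 7 · 94.4 = £660.8.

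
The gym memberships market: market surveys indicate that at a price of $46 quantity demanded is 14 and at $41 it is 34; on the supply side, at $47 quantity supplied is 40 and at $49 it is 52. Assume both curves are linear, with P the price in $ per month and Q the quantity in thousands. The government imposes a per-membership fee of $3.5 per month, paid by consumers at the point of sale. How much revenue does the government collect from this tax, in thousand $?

Tax revenue = $47.6 thousand.

Demand slope: (34 − 14)/(41 − 46) = -4, so Qd = 198 − 4P.
Supply slope: (52 − 40)/(49 − 47) = 6, so Qs = 6P − 242.
Before the tax: set 198 − 4P = 6P − 242 → P* = $44, Q* = 22.
With the tax collected from consumers, demand (in seller-price terms) shifts: Qd = 198 − 4(P + 3.5).
New equilibrium: consumers pay $46.1, producers receive $42.6, Q = 13.6. (Wedge: Pb − Ps = 3.5.)
Revenue = t · Q = 3.5 · 13.6 = $47.6.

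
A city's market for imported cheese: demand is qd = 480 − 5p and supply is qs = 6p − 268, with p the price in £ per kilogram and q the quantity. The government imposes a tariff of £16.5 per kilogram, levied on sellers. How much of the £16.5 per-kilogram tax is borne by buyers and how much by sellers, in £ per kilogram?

Buyers bear £9 per kilogram; sellers bear £7.5 per kilogram.

Before the tax: set 480 − 5p = 6p − 268 → p* = £68, q* = 140.
With the tax collected from sellers, supply shifts: qs = 6(p − 16.5) − 268.
Solving gives q = 95 with buyers paying £77 and sellers receiving £60.5 (the £16.5 wedge).
Burden on buyers: £9; on sellers: £7.5. (They sum to £16.5.)
The less price-elastic side of the market bears the larger share of a per-unit tax.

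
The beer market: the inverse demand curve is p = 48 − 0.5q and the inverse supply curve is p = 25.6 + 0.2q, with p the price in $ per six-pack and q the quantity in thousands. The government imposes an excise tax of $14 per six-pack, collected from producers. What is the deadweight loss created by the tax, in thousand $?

Inverting to q(p) form: qd = 96 − 2p; qs = 5p − 128.
Before the tax: set 96 − 2p = 5p − 128 → p* = $32, q* = 32.
With the tax collected from producers, supply shifts: qs = 5(p − 14) − 128.
Solving gives q = 12 with buyers paying $42 and producers receiving $28 (the $14 wedge).
Quantity falls by |ΔQ| = |32 − 12| = 20.
DWL = ½ · t · |ΔQ| = ½ · 14 · 20 = $140.

Deadweight loss = $140 thousand.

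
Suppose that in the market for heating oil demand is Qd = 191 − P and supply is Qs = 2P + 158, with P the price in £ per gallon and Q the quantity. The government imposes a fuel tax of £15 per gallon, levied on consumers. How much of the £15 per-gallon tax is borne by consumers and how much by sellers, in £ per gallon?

Consumers bear £10 per gallon; sellers bear £5 per gallon.

Before the tax: set 191 − P = 2P + 158 → P* = £11, Q* = 180.
With the tax collected from consumers, demand (in seller-price terms) shifts: Qd = 191 − (P + 15).
Solving gives Q = 170 with consumers paying £21 and sellers receiving £6 (the £15 wedge).
Burden on consumers: £10; on sellers: £5. (They sum to £15.)
The less price-elastic side of the market bears the larger share of a per-unit tax.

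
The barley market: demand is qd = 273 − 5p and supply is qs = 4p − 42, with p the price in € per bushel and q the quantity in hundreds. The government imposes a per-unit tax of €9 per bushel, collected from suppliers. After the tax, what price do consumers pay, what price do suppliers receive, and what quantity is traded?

Consumers pay €39; suppliers receive €30; quantity = 78.

Without the tax, 273 − 5p = 4p − 42 gives 9p = 315, so p* = €35 and q* = 98.
With the tax collected from suppliers, supply shifts: qs = 4(p − 9) − 42.
Solving gives q = 78 with consumers paying €39 and suppliers receiving €30 (the €9 wedge).
The less price-elastic side of the market bears the larger share of a per-unit tax.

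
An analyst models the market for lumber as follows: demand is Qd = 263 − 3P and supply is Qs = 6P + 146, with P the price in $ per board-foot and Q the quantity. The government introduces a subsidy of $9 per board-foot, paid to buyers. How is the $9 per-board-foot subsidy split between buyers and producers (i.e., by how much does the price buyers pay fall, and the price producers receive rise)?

Buyers gain $6 per board-foot; producers gain $3 per board-foot.

Without the subsidy, 263 − 3P = 6P + 146 gives 9P = 117, so P* = $13 and Q* = 224.
With a per-unit subsidy paid to buyers, each effectively pays P − 9, so demand becomes Qd = 263 − 3(P − 9).
Solving gives Q = 242 with buyers paying $7 and producers receiving $16 (the $9 wedge).
Gain to buyers: $6; to producers: $3. (They sum to $9.)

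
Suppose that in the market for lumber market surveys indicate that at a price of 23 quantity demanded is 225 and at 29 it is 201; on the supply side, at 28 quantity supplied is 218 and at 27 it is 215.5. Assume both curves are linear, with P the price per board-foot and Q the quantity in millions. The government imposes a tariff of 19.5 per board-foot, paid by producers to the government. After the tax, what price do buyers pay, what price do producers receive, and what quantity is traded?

Demand slope: (201 − 225)/(29 − 23) = -4, so Qd = 317 − 4P.
Supply slope: (215.5 − 218)/(27 − 28) = 2.5, so Qs = 2.5P + 148.
Before the tax: set 317 − 4P = 2.5P + 148 → P* = 26, Q* = 213.
With the tax collected from producers, supply shifts: Qs = 2.5(P − 19.5) + 148.
New equilibrium: buyers pay 33.5, producers receive 14, Q = 183. (Wedge: Pb − Ps = 19.5.)

Buyers pay 33.5; producers receive 14; quantity = 183.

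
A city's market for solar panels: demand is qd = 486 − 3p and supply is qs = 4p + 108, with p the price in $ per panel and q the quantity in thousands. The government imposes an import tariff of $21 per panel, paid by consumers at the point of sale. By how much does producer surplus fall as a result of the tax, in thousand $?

Before the tax: set 486 − 3p = 4p + 108 → p* = $54, q* = 324.
With the tax collected from consumers, demand (in seller-price terms) shifts: qd = 486 − 3(p + 21).
New equilibrium: consumers pay $66, sellers receive $45, q = 288. (Wedge: pb − ps = 21.)
ΔPS is the trapezoid between Q = 288 and Q = 324 of height $9: ½ · (324 + 288) · 9 = $2754.

Producer surplus falls by $2754 thousand.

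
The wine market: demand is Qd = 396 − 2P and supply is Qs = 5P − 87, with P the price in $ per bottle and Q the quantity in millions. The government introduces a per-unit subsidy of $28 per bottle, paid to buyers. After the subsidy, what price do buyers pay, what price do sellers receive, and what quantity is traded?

Buyers pay $49; sellers receive $77; quantity = 298.

Before the subsidy: set 396 − 2P = 5P − 87 → P* = $69, Q* = 258.
With a per-unit subsidy paid to buyers, each effectively pays P − 28, so demand becomes Qd = 396 − 2(P − 28).
Solving gives Q = 298 with buyers paying $49 and sellers receiving $77 (the $28 wedge).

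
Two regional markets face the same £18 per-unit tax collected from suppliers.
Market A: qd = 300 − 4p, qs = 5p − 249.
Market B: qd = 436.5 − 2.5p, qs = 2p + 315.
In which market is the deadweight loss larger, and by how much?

Market A: pre-tax p* = £61, q* = 56; post-tax q = 16; deadweight loss = £360.
Market B: pre-tax p* = £27, q* = 369; post-tax q = 349; deadweight loss = £180.
Difference: £360 vs £180 → market A is larger by £180.

Market A, by £180.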